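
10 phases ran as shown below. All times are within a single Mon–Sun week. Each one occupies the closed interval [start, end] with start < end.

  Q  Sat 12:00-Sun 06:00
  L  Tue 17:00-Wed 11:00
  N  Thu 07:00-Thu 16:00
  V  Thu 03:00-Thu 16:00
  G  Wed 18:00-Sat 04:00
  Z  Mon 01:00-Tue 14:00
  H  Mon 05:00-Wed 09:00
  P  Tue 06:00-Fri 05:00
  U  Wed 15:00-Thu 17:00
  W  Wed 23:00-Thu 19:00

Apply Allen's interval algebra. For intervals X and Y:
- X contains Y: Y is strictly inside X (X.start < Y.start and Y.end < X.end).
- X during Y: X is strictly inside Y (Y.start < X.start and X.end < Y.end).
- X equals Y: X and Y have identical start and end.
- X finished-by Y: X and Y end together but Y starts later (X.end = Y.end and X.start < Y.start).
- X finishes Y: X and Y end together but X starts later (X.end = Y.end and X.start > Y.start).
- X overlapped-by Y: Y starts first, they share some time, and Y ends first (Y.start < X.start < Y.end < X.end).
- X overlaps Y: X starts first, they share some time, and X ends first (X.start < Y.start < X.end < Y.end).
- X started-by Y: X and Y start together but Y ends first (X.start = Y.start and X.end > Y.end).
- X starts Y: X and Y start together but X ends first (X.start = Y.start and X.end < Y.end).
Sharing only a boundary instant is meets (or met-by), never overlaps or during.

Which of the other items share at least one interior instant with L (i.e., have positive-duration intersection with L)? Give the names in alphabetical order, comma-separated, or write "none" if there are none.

Target L = [Tue 17:00, Wed 11:00].
G [Wed 18:00, Sat 04:00] → after → no.
H [Mon 05:00, Wed 09:00] → overlaps → yes.
N [Thu 07:00, Thu 16:00] → after → no.
P [Tue 06:00, Fri 05:00] → contains → yes.
Q [Sat 12:00, Sun 06:00] → after → no.
U [Wed 15:00, Thu 17:00] → after → no.
V [Thu 03:00, Thu 16:00] → after → no.
W [Wed 23:00, Thu 19:00] → after → no.
Z [Mon 01:00, Tue 14:00] → before → no.
Result: H, P.

H, P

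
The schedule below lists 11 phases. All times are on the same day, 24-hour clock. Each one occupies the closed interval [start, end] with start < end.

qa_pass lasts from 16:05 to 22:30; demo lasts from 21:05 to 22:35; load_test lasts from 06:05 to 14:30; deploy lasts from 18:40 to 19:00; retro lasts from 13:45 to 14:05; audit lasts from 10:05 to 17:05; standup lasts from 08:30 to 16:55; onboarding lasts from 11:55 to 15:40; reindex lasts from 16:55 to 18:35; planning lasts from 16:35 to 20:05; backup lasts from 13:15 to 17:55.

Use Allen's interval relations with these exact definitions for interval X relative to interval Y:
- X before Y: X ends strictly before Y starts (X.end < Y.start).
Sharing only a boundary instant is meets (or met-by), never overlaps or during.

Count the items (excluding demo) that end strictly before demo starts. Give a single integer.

Target demo = [21:05, 22:35].
audit [10:05, 17:05] → before → counts.
backup [13:15, 17:55] → before → counts.
deploy [18:40, 19:00] → before → counts.
load_test [06:05, 14:30] → before → counts.
onboarding [11:55, 15:40] → before → counts.
planning [16:35, 20:05] → before → counts.
qa_pass [16:05, 22:30] → overlaps → no.
reindex [16:55, 18:35] → before → counts.
retro [13:45, 14:05] → before → counts.
standup [08:30, 16:55] → before → counts.
Total: 9.

9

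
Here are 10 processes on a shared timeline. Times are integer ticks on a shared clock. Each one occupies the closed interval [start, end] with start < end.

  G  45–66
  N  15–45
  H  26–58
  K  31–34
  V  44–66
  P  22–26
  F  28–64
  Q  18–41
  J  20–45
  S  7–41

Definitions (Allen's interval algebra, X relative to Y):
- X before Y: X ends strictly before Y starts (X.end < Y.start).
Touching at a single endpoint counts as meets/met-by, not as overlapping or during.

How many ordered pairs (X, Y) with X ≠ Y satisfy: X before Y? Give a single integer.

Checking all 90 ordered pairs for relation 'before'; matching pairs in alphabetical order:
(K, G): K before G ✓
(K, V): K before V ✓
(P, F): P before F ✓
(P, G): P before G ✓
(P, K): P before K ✓
(P, V): P before V ✓
(Q, G): Q before G ✓
(Q, V): Q before V ✓
(S, G): S before G ✓
(S, V): S before V ✓
Count: 10.

10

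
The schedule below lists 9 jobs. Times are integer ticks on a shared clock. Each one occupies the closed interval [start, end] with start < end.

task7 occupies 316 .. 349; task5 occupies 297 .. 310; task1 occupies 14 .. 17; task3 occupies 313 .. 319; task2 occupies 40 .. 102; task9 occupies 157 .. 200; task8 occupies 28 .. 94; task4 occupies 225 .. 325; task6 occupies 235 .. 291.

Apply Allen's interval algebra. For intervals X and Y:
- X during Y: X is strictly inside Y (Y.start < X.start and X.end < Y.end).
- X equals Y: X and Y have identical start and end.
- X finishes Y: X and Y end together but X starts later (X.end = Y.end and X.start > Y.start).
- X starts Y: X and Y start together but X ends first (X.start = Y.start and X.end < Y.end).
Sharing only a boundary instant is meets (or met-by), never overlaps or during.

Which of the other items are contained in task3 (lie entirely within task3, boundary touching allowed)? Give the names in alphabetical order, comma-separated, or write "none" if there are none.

Target task3 = [313, 319].
task1 [14, 17] → before → no.
task2 [40, 102] → before → no.
task4 [225, 325] → contains → no.
task5 [297, 310] → before → no.
task6 [235, 291] → before → no.
task7 [316, 349] → overlapped-by → no.
task8 [28, 94] → before → no.
task9 [157, 200] → before → no.
Result: none.

none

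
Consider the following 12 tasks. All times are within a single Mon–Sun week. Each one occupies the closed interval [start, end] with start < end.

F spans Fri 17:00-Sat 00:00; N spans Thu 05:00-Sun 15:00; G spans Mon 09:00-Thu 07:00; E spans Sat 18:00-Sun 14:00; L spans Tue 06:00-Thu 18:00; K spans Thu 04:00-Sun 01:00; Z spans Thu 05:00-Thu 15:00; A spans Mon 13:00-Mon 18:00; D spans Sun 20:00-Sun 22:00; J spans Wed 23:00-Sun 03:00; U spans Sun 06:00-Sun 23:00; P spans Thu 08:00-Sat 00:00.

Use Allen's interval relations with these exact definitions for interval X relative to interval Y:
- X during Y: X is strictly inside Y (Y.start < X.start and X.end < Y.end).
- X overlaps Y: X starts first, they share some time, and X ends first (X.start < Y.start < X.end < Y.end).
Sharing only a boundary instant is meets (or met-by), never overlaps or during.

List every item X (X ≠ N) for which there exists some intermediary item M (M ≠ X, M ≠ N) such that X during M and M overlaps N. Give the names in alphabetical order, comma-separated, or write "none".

A, F, K, P, Z

Target N = [Thu 05:00, Sun 15:00].
Intermediaries M with M overlaps N: G, J, K, L.
Via G — items with X during G: A.
Via J — items with X during J: F, K, P, Z.
Via K — items with X during K: F, P, Z.
Via L — items with X during L: Z.
Union: A, F, K, P, Z.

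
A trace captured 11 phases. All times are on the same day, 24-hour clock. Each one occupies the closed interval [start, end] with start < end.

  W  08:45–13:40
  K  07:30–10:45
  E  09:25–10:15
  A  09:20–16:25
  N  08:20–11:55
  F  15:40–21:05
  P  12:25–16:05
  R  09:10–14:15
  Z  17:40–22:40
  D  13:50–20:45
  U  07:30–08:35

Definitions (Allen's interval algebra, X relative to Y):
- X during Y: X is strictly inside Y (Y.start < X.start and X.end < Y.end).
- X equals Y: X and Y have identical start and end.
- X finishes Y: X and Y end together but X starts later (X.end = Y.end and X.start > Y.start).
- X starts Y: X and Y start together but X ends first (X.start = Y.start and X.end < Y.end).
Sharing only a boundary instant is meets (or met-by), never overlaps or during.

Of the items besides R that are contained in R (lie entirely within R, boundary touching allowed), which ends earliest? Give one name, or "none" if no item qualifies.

Target R = [09:10, 14:15].
A [09:20, 16:25] → overlapped-by → excluded.
D [13:50, 20:45] → overlapped-by → excluded.
E [09:25, 10:15] → during → candidate.
F [15:40, 21:05] → after → excluded.
K [07:30, 10:45] → overlaps → excluded.
N [08:20, 11:55] → overlaps → excluded.
P [12:25, 16:05] → overlapped-by → excluded.
U [07:30, 08:35] → before → excluded.
W [08:45, 13:40] → overlaps → excluded.
Z [17:40, 22:40] → after → excluded.
Among candidates, earliest end is 10:15 → E.

E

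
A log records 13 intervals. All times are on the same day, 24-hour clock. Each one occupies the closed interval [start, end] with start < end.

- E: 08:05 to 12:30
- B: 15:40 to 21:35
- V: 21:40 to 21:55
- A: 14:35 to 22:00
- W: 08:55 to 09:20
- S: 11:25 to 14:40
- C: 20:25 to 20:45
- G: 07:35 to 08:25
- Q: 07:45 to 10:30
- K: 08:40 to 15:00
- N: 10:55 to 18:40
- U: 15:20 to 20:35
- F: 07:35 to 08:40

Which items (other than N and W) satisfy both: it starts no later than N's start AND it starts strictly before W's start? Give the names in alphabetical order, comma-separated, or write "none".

E, F, G, K, Q

Conditions: its start is no later than N's start (X.start <= 10:55) AND its start is strictly before W's start (X.start < 08:55).
A: start 14:35 <= 10:55? ✗; start 14:35 < 08:55? ✗ → no.
B: start 15:40 <= 10:55? ✗; start 15:40 < 08:55? ✗ → no.
C: start 20:25 <= 10:55? ✗; start 20:25 < 08:55? ✗ → no.
E: start 08:05 <= 10:55? ✓; start 08:05 < 08:55? ✓ → yes.
F: start 07:35 <= 10:55? ✓; start 07:35 < 08:55? ✓ → yes.
G: start 07:35 <= 10:55? ✓; start 07:35 < 08:55? ✓ → yes.
K: start 08:40 <= 10:55? ✓; start 08:40 < 08:55? ✓ → yes.
Q: start 07:45 <= 10:55? ✓; start 07:45 < 08:55? ✓ → yes.
S: start 11:25 <= 10:55? ✗; start 11:25 < 08:55? ✗ → no.
U: start 15:20 <= 10:55? ✗; start 15:20 < 08:55? ✗ → no.
V: start 21:40 <= 10:55? ✗; start 21:40 < 08:55? ✗ → no.
Result: E, F, G, K, Q.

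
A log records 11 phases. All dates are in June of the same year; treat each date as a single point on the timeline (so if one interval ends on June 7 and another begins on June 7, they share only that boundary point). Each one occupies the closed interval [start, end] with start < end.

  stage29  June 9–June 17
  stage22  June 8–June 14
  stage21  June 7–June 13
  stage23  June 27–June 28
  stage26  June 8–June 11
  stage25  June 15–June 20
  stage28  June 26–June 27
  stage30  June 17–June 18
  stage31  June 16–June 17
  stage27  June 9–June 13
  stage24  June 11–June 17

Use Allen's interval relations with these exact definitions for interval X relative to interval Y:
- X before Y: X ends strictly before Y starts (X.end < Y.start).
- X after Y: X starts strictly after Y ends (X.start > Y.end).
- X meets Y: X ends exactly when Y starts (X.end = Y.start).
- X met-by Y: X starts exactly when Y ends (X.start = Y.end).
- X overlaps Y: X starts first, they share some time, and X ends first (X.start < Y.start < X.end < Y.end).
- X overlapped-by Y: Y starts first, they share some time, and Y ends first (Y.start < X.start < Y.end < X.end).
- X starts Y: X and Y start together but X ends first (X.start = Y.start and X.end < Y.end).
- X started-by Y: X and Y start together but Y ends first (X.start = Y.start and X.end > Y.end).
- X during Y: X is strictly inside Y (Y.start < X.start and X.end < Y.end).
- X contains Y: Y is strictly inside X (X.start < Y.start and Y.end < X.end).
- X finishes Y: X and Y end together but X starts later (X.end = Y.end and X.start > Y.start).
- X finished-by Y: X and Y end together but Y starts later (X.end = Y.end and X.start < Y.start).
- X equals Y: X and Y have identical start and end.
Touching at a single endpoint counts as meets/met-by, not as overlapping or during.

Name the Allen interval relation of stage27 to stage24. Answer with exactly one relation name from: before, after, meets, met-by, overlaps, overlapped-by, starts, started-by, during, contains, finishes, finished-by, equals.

overlaps

stage27 = [June 9, June 13]; stage24 = [June 11, June 17].
Compare endpoints: stage27.start < stage24.start, stage27.start < stage24.end, stage27.end > stage24.start, stage27.end < stage24.end.
That pattern is 'overlaps'.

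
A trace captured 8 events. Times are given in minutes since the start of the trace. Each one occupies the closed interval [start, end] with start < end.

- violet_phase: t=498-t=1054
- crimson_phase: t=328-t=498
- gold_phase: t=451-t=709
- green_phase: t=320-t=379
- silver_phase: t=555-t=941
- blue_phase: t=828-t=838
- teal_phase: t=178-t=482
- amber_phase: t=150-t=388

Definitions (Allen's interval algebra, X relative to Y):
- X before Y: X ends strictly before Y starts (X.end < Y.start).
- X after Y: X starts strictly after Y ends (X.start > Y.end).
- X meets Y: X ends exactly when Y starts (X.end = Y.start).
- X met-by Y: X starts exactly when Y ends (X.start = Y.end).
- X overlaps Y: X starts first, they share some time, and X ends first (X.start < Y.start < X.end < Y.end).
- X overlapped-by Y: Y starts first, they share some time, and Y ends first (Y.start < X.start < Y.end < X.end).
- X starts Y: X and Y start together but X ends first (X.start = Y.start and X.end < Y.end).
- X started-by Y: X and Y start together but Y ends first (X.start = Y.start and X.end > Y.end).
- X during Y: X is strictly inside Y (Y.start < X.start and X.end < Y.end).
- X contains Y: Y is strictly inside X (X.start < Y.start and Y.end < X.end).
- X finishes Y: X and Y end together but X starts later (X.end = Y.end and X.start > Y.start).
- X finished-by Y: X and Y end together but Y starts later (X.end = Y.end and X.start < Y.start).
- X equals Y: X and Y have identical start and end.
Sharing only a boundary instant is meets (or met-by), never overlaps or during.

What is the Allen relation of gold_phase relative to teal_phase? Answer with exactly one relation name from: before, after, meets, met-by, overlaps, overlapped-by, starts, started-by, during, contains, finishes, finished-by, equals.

overlapped-by

gold_phase = [t=451, t=709]; teal_phase = [t=178, t=482].
Compare endpoints: gold_phase.start > teal_phase.start, gold_phase.start < teal_phase.end, gold_phase.end > teal_phase.start, gold_phase.end > teal_phase.end.
That pattern is 'overlapped-by'.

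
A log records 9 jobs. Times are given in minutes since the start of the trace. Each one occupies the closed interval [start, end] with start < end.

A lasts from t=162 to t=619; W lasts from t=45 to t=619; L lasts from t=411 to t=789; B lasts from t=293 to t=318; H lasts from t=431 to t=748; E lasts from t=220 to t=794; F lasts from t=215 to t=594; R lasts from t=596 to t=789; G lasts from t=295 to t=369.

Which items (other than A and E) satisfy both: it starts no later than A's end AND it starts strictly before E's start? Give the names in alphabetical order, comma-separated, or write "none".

Conditions: its start is no later than A's end (X.start <= t=619) AND its start is strictly before E's start (X.start < t=220).
B: start t=293 <= t=619? ✓; start t=293 < t=220? ✗ → no.
F: start t=215 <= t=619? ✓; start t=215 < t=220? ✓ → yes.
G: start t=295 <= t=619? ✓; start t=295 < t=220? ✗ → no.
H: start t=431 <= t=619? ✓; start t=431 < t=220? ✗ → no.
L: start t=411 <= t=619? ✓; start t=411 < t=220? ✗ → no.
R: start t=596 <= t=619? ✓; start t=596 < t=220? ✗ → no.
W: start t=45 <= t=619? ✓; start t=45 < t=220? ✓ → yes.
Result: F, W.

F, W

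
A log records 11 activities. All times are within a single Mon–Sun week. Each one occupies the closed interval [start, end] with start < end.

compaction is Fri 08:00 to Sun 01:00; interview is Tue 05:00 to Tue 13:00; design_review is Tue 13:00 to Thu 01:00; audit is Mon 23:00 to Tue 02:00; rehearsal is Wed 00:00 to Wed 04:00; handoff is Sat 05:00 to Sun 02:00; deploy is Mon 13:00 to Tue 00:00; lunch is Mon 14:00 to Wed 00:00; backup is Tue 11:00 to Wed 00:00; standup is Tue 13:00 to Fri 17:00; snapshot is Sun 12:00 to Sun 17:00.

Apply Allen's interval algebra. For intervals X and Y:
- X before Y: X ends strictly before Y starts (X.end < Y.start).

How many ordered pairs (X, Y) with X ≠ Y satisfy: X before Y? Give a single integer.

Checking all 110 ordered pairs for relation 'before'; matching pairs in alphabetical order:
(audit, backup): audit before backup ✓
(audit, compaction): audit before compaction ✓
(audit, design_review): audit before design_review ✓
(audit, handoff): audit before handoff ✓
(audit, interview): audit before interview ✓
(audit, rehearsal): audit before rehearsal ✓
(audit, snapshot): audit before snapshot ✓
(audit, standup): audit before standup ✓
(backup, compaction): backup before compaction ✓
(backup, handoff): backup before handoff ✓
(backup, snapshot): backup before snapshot ✓
(compaction, snapshot): compaction before snapshot ✓
(deploy, backup): deploy before backup ✓
(deploy, compaction): deploy before compaction ✓
(deploy, design_review): deploy before design_review ✓
(deploy, handoff): deploy before handoff ✓
(deploy, interview): deploy before interview ✓
(deploy, rehearsal): deploy before rehearsal ✓
(deploy, snapshot): deploy before snapshot ✓
(deploy, standup): deploy before standup ✓
(design_review, compaction): design_review before compaction ✓
(design_review, handoff): design_review before handoff ✓
(design_review, snapshot): design_review before snapshot ✓
(handoff, snapshot): handoff before snapshot ✓
... plus 12 further pairs not listed.
Count: 36.

36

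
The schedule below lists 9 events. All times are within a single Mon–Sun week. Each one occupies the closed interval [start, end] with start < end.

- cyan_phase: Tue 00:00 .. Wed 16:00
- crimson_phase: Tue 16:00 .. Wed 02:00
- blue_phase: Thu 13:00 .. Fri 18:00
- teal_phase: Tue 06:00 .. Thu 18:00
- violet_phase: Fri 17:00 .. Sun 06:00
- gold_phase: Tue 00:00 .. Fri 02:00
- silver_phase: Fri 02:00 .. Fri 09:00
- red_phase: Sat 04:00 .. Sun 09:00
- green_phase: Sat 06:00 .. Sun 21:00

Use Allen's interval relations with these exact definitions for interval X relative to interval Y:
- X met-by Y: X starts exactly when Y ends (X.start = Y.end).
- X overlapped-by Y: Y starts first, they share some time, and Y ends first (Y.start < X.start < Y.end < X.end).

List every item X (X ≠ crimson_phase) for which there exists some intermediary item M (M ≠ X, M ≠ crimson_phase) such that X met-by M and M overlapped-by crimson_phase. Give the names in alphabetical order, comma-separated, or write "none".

none

Target crimson_phase = [Tue 16:00, Wed 02:00].
Intermediaries M with M overlapped-by crimson_phase: none.
Union: none.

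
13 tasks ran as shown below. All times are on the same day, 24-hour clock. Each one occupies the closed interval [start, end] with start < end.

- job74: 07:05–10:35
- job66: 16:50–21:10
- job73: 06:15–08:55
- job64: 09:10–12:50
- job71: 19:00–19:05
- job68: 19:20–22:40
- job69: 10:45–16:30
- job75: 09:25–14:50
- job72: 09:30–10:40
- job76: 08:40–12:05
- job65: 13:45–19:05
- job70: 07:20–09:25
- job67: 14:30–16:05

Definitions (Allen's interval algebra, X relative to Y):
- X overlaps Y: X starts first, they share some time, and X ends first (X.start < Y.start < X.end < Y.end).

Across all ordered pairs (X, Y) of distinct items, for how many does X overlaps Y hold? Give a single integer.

Checking all 156 ordered pairs for relation 'overlaps'; matching pairs in alphabetical order:
(job64, job69): job64 overlaps job69 ✓
(job64, job75): job64 overlaps job75 ✓
(job65, job66): job65 overlaps job66 ✓
(job66, job68): job66 overlaps job68 ✓
(job69, job65): job69 overlaps job65 ✓
(job70, job64): job70 overlaps job64 ✓
(job70, job76): job70 overlaps job76 ✓
(job73, job70): job73 overlaps job70 ✓
(job73, job74): job73 overlaps job74 ✓
(job73, job76): job73 overlaps job76 ✓
(job74, job64): job74 overlaps job64 ✓
(job74, job72): job74 overlaps job72 ✓
(job74, job75): job74 overlaps job75 ✓
(job74, job76): job74 overlaps job76 ✓
(job75, job65): job75 overlaps job65 ✓
(job75, job67): job75 overlaps job67 ✓
(job75, job69): job75 overlaps job69 ✓
(job76, job64): job76 overlaps job64 ✓
(job76, job69): job76 overlaps job69 ✓
(job76, job75): job76 overlaps job75 ✓
Count: 20.

20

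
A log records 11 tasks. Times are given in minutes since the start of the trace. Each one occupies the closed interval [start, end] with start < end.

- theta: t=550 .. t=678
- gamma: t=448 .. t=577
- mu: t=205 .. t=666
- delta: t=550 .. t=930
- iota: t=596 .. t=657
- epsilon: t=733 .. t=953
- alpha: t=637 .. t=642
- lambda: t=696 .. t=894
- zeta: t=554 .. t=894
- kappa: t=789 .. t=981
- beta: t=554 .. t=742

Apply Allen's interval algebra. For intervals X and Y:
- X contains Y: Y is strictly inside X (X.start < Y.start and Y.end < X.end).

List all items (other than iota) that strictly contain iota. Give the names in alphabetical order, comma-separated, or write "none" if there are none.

beta, delta, mu, theta, zeta

Target iota = [t=596, t=657].
alpha [t=637, t=642] → during → no.
beta [t=554, t=742] → contains → yes.
delta [t=550, t=930] → contains → yes.
epsilon [t=733, t=953] → after → no.
gamma [t=448, t=577] → before → no.
kappa [t=789, t=981] → after → no.
lambda [t=696, t=894] → after → no.
mu [t=205, t=666] → contains → yes.
theta [t=550, t=678] → contains → yes.
zeta [t=554, t=894] → contains → yes.
Result: beta, delta, mu, theta, zeta.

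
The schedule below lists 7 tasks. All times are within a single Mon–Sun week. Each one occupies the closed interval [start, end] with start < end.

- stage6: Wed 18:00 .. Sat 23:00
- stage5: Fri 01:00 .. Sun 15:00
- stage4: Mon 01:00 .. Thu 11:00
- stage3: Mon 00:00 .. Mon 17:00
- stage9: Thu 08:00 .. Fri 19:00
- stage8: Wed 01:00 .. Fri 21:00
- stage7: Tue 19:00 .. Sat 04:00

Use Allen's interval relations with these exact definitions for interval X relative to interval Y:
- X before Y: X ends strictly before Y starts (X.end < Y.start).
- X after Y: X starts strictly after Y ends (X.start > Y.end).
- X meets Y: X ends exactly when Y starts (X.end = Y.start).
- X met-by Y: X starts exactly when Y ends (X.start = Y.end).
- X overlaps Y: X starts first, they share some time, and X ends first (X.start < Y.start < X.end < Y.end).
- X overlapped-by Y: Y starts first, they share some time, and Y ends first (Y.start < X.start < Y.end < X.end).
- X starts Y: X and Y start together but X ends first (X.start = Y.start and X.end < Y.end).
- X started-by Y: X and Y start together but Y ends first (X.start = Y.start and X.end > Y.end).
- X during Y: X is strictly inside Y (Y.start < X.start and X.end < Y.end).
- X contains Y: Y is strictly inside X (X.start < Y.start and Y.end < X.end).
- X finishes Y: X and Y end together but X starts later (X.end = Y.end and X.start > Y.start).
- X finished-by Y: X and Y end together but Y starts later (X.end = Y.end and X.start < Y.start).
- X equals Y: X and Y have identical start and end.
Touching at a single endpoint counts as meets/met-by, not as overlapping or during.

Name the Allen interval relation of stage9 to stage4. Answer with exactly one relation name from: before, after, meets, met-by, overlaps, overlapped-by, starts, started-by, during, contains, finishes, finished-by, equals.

stage9 = [Thu 08:00, Fri 19:00]; stage4 = [Mon 01:00, Thu 11:00].
Compare endpoints: stage9.start > stage4.start, stage9.start < stage4.end, stage9.end > stage4.start, stage9.end > stage4.end.
That pattern is 'overlapped-by'.

overlapped-by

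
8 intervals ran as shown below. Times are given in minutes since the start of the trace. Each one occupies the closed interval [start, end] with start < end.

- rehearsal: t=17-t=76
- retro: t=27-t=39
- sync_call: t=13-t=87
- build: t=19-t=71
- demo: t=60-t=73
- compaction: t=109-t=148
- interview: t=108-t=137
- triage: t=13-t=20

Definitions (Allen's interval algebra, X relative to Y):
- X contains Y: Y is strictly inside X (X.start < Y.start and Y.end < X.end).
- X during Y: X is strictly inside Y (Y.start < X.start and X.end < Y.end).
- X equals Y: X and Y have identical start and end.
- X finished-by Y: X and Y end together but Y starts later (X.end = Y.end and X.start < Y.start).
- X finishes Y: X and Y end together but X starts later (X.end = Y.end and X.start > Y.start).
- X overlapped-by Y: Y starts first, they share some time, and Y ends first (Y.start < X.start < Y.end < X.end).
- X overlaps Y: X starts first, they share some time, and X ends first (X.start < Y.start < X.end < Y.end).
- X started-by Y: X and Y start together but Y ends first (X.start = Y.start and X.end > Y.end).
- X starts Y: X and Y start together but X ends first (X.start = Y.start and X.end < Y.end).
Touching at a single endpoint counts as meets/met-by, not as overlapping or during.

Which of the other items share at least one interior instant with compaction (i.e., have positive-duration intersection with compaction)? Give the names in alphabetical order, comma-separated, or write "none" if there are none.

interview

Target compaction = [t=109, t=148].
build [t=19, t=71] → before → no.
demo [t=60, t=73] → before → no.
interview [t=108, t=137] → overlaps → yes.
rehearsal [t=17, t=76] → before → no.
retro [t=27, t=39] → before → no.
sync_call [t=13, t=87] → before → no.
triage [t=13, t=20] → before → no.
Result: interview.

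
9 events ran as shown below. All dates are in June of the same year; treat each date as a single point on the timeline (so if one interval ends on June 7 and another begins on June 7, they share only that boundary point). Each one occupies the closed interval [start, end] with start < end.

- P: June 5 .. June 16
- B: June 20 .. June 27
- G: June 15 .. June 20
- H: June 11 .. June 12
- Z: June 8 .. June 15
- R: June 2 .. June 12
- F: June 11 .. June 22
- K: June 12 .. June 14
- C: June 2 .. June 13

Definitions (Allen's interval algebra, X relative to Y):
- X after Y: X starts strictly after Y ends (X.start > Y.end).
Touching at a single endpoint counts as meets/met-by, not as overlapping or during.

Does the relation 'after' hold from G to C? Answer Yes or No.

G = [June 15, June 20], C = [June 2, June 13].
Actual relation of G to C: after.
Asked whether 'after' holds → Yes.

Yes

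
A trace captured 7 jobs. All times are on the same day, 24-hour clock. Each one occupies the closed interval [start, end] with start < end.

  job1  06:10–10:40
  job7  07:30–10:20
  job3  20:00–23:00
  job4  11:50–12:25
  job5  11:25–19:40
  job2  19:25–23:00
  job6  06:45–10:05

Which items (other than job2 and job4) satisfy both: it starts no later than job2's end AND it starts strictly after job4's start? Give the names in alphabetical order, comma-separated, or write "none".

Conditions: its start is no later than job2's end (X.start <= 23:00) AND its start is strictly after job4's start (X.start > 11:50).
job1: start 06:10 <= 23:00? ✓; start 06:10 > 11:50? ✗ → no.
job3: start 20:00 <= 23:00? ✓; start 20:00 > 11:50? ✓ → yes.
job5: start 11:25 <= 23:00? ✓; start 11:25 > 11:50? ✗ → no.
job6: start 06:45 <= 23:00? ✓; start 06:45 > 11:50? ✗ → no.
job7: start 07:30 <= 23:00? ✓; start 07:30 > 11:50? ✗ → no.
Result: job3.

job3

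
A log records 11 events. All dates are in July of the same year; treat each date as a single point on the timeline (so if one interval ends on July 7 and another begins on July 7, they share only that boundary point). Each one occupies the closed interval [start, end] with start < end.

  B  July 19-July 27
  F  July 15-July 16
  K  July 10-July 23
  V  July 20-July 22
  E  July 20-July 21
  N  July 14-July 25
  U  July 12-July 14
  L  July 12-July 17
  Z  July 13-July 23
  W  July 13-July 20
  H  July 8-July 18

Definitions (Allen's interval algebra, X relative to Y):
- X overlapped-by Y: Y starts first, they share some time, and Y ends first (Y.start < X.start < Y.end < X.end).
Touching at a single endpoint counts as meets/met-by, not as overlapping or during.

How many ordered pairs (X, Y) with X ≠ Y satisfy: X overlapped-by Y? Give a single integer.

16

Checking all 110 ordered pairs for relation 'overlapped-by'; matching pairs in alphabetical order:
(B, K): B overlapped-by K ✓
(B, N): B overlapped-by N ✓
(B, W): B overlapped-by W ✓
(B, Z): B overlapped-by Z ✓
(K, H): K overlapped-by H ✓
(N, H): N overlapped-by H ✓
(N, K): N overlapped-by K ✓
(N, L): N overlapped-by L ✓
(N, W): N overlapped-by W ✓
(N, Z): N overlapped-by Z ✓
(W, H): W overlapped-by H ✓
(W, L): W overlapped-by L ✓
(W, U): W overlapped-by U ✓
(Z, H): Z overlapped-by H ✓
(Z, L): Z overlapped-by L ✓
(Z, U): Z overlapped-by U ✓
Count: 16.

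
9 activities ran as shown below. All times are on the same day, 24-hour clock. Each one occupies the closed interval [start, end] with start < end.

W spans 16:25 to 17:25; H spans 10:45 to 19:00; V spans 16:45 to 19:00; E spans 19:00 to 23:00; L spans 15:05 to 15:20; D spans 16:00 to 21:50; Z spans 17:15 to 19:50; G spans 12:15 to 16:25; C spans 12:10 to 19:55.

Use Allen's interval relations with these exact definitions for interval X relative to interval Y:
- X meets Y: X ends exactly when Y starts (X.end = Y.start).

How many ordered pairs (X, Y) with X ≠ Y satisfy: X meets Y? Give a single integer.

Checking all 72 ordered pairs for relation 'meets'; matching pairs in alphabetical order:
(G, W): G meets W ✓
(H, E): H meets E ✓
(V, E): V meets E ✓
Count: 3.

3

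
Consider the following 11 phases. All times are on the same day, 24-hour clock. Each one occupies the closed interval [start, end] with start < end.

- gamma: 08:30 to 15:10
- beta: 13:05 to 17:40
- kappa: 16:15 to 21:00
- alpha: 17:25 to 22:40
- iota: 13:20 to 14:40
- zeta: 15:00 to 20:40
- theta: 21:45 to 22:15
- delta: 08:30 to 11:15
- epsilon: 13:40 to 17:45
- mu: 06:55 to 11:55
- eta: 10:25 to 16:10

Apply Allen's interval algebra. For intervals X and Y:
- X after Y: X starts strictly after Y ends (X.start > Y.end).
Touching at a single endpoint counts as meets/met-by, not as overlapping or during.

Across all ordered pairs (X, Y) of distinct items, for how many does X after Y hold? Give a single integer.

Checking all 110 ordered pairs for relation 'after'; matching pairs in alphabetical order:
(alpha, delta): alpha after delta ✓
(alpha, eta): alpha after eta ✓
(alpha, gamma): alpha after gamma ✓
(alpha, iota): alpha after iota ✓
(alpha, mu): alpha after mu ✓
(beta, delta): beta after delta ✓
(beta, mu): beta after mu ✓
(epsilon, delta): epsilon after delta ✓
(epsilon, mu): epsilon after mu ✓
(iota, delta): iota after delta ✓
(iota, mu): iota after mu ✓
(kappa, delta): kappa after delta ✓
(kappa, eta): kappa after eta ✓
(kappa, gamma): kappa after gamma ✓
(kappa, iota): kappa after iota ✓
(kappa, mu): kappa after mu ✓
(theta, beta): theta after beta ✓
(theta, delta): theta after delta ✓
(theta, epsilon): theta after epsilon ✓
(theta, eta): theta after eta ✓
(theta, gamma): theta after gamma ✓
(theta, iota): theta after iota ✓
(theta, kappa): theta after kappa ✓
(theta, mu): theta after mu ✓
... plus 4 further pairs not listed.
Count: 28.

28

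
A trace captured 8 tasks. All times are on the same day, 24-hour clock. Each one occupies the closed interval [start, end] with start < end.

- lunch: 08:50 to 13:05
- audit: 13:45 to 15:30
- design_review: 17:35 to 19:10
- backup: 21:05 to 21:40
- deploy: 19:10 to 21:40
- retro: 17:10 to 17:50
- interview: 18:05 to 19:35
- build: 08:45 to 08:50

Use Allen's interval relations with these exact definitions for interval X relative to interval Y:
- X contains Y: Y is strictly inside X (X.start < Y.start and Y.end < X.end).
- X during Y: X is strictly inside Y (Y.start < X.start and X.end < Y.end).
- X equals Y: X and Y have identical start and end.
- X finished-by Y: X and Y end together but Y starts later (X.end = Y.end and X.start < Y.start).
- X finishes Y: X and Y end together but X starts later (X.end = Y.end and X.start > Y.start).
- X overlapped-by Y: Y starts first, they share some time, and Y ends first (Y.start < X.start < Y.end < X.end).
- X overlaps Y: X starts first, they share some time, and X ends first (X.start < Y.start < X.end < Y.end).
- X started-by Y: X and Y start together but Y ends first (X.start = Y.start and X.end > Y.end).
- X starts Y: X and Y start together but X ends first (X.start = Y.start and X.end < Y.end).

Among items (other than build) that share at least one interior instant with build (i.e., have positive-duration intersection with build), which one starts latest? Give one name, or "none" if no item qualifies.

Target build = [08:45, 08:50].
audit [13:45, 15:30] → after → excluded.
backup [21:05, 21:40] → after → excluded.
deploy [19:10, 21:40] → after → excluded.
design_review [17:35, 19:10] → after → excluded.
interview [18:05, 19:35] → after → excluded.
lunch [08:50, 13:05] → met-by → excluded.
retro [17:10, 17:50] → after → excluded.
No candidates → none.

none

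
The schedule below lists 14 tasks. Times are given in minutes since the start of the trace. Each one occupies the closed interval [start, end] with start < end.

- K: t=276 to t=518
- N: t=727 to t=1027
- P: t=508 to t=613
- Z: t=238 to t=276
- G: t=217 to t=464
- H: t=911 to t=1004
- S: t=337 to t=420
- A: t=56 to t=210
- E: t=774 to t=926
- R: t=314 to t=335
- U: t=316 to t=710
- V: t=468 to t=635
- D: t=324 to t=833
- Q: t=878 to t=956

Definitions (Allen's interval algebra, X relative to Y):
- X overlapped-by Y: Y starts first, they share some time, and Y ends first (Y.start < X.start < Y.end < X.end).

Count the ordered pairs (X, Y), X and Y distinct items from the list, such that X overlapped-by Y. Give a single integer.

15

Checking all 182 ordered pairs for relation 'overlapped-by'; matching pairs in alphabetical order:
(D, G): D overlapped-by G ✓
(D, K): D overlapped-by K ✓
(D, R): D overlapped-by R ✓
(D, U): D overlapped-by U ✓
(E, D): E overlapped-by D ✓
(H, E): H overlapped-by E ✓
(H, Q): H overlapped-by Q ✓
(K, G): K overlapped-by G ✓
(N, D): N overlapped-by D ✓
(P, K): P overlapped-by K ✓
(Q, E): Q overlapped-by E ✓
(U, G): U overlapped-by G ✓
(U, K): U overlapped-by K ✓
(U, R): U overlapped-by R ✓
(V, K): V overlapped-by K ✓
Count: 15.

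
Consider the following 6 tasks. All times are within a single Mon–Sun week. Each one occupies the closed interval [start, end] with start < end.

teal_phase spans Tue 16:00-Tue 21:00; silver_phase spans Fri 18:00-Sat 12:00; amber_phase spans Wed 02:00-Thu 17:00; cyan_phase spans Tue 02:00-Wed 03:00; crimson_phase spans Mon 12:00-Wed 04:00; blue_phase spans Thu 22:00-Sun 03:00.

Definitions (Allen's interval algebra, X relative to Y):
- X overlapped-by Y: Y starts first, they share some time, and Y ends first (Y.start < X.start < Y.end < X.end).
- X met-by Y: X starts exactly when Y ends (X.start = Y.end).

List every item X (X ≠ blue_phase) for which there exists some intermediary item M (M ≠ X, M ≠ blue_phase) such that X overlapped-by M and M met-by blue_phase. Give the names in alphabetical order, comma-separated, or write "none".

Target blue_phase = [Thu 22:00, Sun 03:00].
Intermediaries M with M met-by blue_phase: none.
Union: none.

none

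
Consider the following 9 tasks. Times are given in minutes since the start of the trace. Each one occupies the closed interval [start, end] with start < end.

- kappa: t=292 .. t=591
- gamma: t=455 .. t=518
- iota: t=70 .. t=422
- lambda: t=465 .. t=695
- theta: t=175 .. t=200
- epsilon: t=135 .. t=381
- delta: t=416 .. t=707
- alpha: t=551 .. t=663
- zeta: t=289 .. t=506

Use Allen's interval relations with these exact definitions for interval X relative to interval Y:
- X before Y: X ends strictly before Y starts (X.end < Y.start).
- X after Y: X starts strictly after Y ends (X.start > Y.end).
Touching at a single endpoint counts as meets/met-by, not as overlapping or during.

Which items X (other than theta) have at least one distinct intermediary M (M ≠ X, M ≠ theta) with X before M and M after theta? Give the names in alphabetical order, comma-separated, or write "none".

epsilon, gamma, iota, zeta

Target theta = [t=175, t=200].
Intermediaries M with M after theta: alpha, delta, gamma, kappa, lambda, zeta.
Via alpha — items with X before alpha: epsilon, gamma, iota, zeta.
Via delta — items with X before delta: epsilon.
Via gamma — items with X before gamma: epsilon, iota.
Via kappa — items with X before kappa: none.
Via lambda — items with X before lambda: epsilon, iota.
Via zeta — items with X before zeta: none.
Union: epsilon, gamma, iota, zeta.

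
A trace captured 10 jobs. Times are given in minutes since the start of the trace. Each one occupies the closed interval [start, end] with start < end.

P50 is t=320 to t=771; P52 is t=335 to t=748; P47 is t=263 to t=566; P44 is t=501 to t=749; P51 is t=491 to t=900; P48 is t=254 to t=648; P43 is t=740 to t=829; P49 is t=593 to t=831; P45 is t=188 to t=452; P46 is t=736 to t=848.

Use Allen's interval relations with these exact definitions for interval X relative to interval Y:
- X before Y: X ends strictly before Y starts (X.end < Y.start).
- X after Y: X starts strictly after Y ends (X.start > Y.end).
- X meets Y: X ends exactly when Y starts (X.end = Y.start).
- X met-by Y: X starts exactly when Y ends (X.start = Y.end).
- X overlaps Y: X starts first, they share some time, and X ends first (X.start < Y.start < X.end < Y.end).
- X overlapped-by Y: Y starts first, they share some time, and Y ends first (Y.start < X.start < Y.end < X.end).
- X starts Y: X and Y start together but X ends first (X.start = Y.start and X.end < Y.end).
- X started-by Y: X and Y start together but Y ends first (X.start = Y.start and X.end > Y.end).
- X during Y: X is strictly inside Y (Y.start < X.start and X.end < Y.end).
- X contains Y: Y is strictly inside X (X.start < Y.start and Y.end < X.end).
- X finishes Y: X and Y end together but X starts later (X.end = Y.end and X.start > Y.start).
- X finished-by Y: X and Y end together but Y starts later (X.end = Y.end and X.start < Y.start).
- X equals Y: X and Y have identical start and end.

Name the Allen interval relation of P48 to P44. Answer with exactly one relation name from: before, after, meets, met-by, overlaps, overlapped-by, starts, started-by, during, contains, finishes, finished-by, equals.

P48 = [t=254, t=648]; P44 = [t=501, t=749].
Compare endpoints: P48.start < P44.start, P48.start < P44.end, P48.end > P44.start, P48.end < P44.end.
That pattern is 'overlaps'.

overlaps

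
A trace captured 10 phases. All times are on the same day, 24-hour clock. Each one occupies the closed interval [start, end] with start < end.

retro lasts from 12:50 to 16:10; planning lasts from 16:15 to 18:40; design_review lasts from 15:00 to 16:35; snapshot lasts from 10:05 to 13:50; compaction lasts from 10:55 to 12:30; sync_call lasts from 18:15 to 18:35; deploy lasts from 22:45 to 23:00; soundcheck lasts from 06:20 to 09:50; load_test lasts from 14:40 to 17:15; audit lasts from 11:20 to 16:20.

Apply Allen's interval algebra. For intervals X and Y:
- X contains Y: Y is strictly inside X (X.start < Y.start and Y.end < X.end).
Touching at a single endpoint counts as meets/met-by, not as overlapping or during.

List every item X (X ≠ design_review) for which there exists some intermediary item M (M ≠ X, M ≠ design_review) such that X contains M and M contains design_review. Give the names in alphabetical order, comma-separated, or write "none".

none

Target design_review = [15:00, 16:35].
Intermediaries M with M contains design_review: load_test.
Via load_test — items with X contains load_test: none.
Union: none.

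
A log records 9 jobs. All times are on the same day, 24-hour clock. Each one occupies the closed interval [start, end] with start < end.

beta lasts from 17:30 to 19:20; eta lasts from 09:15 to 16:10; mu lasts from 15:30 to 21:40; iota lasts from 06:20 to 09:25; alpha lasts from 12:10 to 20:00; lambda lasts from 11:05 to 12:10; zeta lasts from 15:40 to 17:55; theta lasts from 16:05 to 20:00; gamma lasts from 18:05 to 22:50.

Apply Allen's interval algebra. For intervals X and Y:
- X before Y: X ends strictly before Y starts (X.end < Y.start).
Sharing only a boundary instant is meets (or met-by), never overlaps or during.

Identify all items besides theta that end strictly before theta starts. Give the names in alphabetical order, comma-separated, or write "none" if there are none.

Target theta = [16:05, 20:00].
alpha [12:10, 20:00] → finished-by → no.
beta [17:30, 19:20] → during → no.
eta [09:15, 16:10] → overlaps → no.
gamma [18:05, 22:50] → overlapped-by → no.
iota [06:20, 09:25] → before → yes.
lambda [11:05, 12:10] → before → yes.
mu [15:30, 21:40] → contains → no.
zeta [15:40, 17:55] → overlaps → no.
Result: iota, lambda.

iota, lambda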